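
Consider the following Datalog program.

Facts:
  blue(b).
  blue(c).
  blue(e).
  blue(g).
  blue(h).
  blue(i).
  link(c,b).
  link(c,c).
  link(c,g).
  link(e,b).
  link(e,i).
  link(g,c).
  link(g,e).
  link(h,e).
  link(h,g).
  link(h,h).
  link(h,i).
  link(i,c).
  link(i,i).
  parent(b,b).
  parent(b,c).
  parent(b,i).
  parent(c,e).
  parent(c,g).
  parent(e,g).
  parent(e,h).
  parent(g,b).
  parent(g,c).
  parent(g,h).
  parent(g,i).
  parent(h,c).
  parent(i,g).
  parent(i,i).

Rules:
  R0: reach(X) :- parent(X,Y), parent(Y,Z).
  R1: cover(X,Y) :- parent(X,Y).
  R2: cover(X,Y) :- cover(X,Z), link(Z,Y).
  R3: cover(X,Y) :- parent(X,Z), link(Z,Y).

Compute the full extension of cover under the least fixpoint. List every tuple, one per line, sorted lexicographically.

cover(b,b)
cover(b,c)
cover(b,e)
cover(b,g)
cover(b,i)
cover(c,b)
cover(c,c)
cover(c,e)
cover(c,g)
cover(c,i)
cover(e,b)
cover(e,c)
cover(e,e)
cover(e,g)
cover(e,h)
cover(e,i)
cover(g,b)
cover(g,c)
cover(g,e)
cover(g,g)
cover(g,h)
cover(g,i)
cover(h,b)
cover(h,c)
cover(h,e)
cover(h,g)
cover(h,i)
cover(i,b)
cover(i,c)
cover(i,e)
cover(i,g)
cover(i,i)

round 1: derive cover(b,b) via R1 from parent(b,b)
round 1: derive cover(b,c) via R1 from parent(b,c)
round 1: derive cover(b,i) via R1 from parent(b,i)
round 1: derive cover(c,e) via R1 from parent(c,e)
round 1: derive cover(c,g) via R1 from parent(c,g)
round 1: derive cover(e,g) via R1 from parent(e,g)
round 1: derive cover(e,h) via R1 from parent(e,h)
round 1: derive cover(g,b) via R1 from parent(g,b)
round 1: derive cover(g,c) via R1 from parent(g,c)
round 1: derive cover(g,h) via R1 from parent(g,h)
round 1: derive cover(g,i) via R1 from parent(g,i)
round 1: derive cover(h,c) via R1 from parent(h,c)
round 1: derive cover(i,g) via R1 from parent(i,g)
round 1: derive cover(i,i) via R1 from parent(i,i)
round 1: derive cover(b,g) via R3 from parent(b,c), link(c,g)
round 1: derive cover(c,b) via R3 from parent(c,e), link(e,b)
round 1: derive cover(c,c) via R3 from parent(c,g), link(g,c)
round 1: derive cover(c,i) via R3 from parent(c,e), link(e,i)
round 1: derive cover(e,c) via R3 from parent(e,g), link(g,c)
round 1: derive cover(e,e) via R3 from parent(e,g), link(g,e)
round 1: derive cover(e,i) via R3 from parent(e,h), link(h,i)
round 1: derive cover(g,e) via R3 from parent(g,h), link(h,e)
round 1: derive cover(g,g) via R3 from parent(g,c), link(c,g)
round 1: derive cover(h,b) via R3 from parent(h,c), link(c,b)
round 1: derive cover(h,g) via R3 from parent(h,c), link(c,g)
round 1: derive cover(i,c) via R3 from parent(i,g), link(g,c)
round 1: derive cover(i,e) via R3 from parent(i,g), link(g,e)
round 2: derive cover(b,e) via R2 from cover(b,g), link(g,e)
round 2: derive cover(e,b) via R2 from cover(e,c), link(c,b)
round 2: derive cover(h,e) via R2 from cover(h,g), link(g,e)
round 2: derive cover(i,b) via R2 from cover(i,c), link(c,b)
round 3: derive cover(h,i) via R2 from cover(h,e), link(e,i)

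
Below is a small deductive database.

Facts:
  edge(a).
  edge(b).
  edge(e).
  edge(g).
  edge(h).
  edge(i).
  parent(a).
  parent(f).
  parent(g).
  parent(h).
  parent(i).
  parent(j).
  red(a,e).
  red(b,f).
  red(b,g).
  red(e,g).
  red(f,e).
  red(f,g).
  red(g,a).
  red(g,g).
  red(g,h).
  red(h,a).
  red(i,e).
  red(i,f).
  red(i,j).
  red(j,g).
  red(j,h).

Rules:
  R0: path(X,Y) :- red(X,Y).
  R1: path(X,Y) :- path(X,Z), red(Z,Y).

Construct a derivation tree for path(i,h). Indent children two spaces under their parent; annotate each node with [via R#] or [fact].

round 1: derive path(a,e) via R0 from red(a,e)
round 1: derive path(b,f) via R0 from red(b,f)
round 1: derive path(b,g) via R0 from red(b,g)
round 1: derive path(e,g) via R0 from red(e,g)
round 1: derive path(f,e) via R0 from red(f,e)
round 1: derive path(f,g) via R0 from red(f,g)
round 1: derive path(g,a) via R0 from red(g,a)
round 1: derive path(g,g) via R0 from red(g,g)
round 1: derive path(g,h) via R0 from red(g,h)
round 1: derive path(h,a) via R0 from red(h,a)
round 1: derive path(i,e) via R0 from red(i,e)
round 1: derive path(i,f) via R0 from red(i,f)
round 1: derive path(i,j) via R0 from red(i,j)
round 1: derive path(j,g) via R0 from red(j,g)
round 1: derive path(j,h) via R0 from red(j,h)
round 2: derive path(a,g) via R1 from path(a,e), red(e,g)
round 2: derive path(b,a) via R1 from path(b,g), red(g,a)
round 2: derive path(b,e) via R1 from path(b,f), red(f,e)
round 2: derive path(b,h) via R1 from path(b,g), red(g,h)
round 2: derive path(e,a) via R1 from path(e,g), red(g,a)
round 2: derive path(e,h) via R1 from path(e,g), red(g,h)
round 2: derive path(f,a) via R1 from path(f,g), red(g,a)
round 2: derive path(f,h) via R1 from path(f,g), red(g,h)
round 2: derive path(g,e) via R1 from path(g,a), red(a,e)
round 2: derive path(h,e) via R1 from path(h,a), red(a,e)
round 2: derive path(i,g) via R1 from path(i,e), red(e,g)
round 2: derive path(i,h) via R1 from path(i,j), red(j,h)
round 2: derive path(j,a) via R1 from path(j,g), red(g,a)
round 3: derive path(a,a) via R1 from path(a,g), red(g,a)
round 3: derive path(a,h) via R1 from path(a,g), red(g,h)
round 3: derive path(e,e) via R1 from path(e,a), red(a,e)
round 3: derive path(h,g) via R1 from path(h,e), red(e,g)
round 3: derive path(i,a) via R1 from path(i,g), red(g,a)
round 3: derive path(j,e) via R1 from path(j,a), red(a,e)
round 4: derive path(h,h) via R1 from path(h,g), red(g,h)

path(i,h)  [via R1]
  path(i,j)  [via R0]
    red(i,j)  [fact]
  red(j,h)  [fact]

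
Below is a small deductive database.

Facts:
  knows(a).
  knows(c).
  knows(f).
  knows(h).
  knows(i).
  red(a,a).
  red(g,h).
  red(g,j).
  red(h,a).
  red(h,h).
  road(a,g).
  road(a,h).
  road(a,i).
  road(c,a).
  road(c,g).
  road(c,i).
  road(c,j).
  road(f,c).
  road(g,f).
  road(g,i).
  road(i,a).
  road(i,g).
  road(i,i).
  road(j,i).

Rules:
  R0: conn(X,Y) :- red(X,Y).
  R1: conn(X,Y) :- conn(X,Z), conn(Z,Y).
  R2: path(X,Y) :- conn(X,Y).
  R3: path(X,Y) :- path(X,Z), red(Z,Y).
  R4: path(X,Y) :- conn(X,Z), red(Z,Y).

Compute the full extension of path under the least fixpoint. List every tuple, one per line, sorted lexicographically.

path(a,a)
path(g,a)
path(g,h)
path(g,j)
path(h,a)
path(h,h)

round 1: derive conn(a,a) via R0 from red(a,a)
round 1: derive conn(g,h) via R0 from red(g,h)
round 1: derive conn(g,j) via R0 from red(g,j)
round 1: derive conn(h,a) via R0 from red(h,a)
round 1: derive conn(h,h) via R0 from red(h,h)
round 2: derive conn(g,a) via R1 from conn(g,h), conn(h,a)
round 2: derive path(a,a) via R2 from conn(a,a)
round 2: derive path(g,h) via R2 from conn(g,h)
round 2: derive path(g,j) via R2 from conn(g,j)
round 2: derive path(h,a) via R2 from conn(h,a)
round 2: derive path(h,h) via R2 from conn(h,h)
round 2: derive path(g,a) via R4 from conn(g,h), red(h,a)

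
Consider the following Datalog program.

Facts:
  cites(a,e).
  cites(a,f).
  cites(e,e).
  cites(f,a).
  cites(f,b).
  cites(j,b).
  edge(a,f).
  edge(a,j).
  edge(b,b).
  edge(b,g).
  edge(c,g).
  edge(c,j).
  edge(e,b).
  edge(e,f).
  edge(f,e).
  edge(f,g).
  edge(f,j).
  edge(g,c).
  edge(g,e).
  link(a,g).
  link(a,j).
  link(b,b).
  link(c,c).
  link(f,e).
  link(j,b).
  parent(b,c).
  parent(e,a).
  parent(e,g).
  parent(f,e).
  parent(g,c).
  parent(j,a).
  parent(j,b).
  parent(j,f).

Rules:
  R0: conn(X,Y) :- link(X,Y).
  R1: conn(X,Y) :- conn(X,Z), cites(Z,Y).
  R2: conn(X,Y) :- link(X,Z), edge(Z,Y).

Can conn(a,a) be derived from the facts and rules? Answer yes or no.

no

round 1: derive conn(a,g) via R0 from link(a,g)
round 1: derive conn(a,j) via R0 from link(a,j)
round 1: derive conn(b,b) via R0 from link(b,b)
round 1: derive conn(c,c) via R0 from link(c,c)
round 1: derive conn(f,e) via R0 from link(f,e)
round 1: derive conn(j,b) via R0 from link(j,b)
round 1: derive conn(a,c) via R2 from link(a,g), edge(g,c)
round 1: derive conn(a,e) via R2 from link(a,g), edge(g,e)
round 1: derive conn(b,g) via R2 from link(b,b), edge(b,g)
round 1: derive conn(c,g) via R2 from link(c,c), edge(c,g)
round 1: derive conn(c,j) via R2 from link(c,c), edge(c,j)
round 1: derive conn(f,b) via R2 from link(f,e), edge(e,b)
round 1: derive conn(f,f) via R2 from link(f,e), edge(e,f)
round 1: derive conn(j,g) via R2 from link(j,b), edge(b,g)
round 2: derive conn(a,b) via R1 from conn(a,j), cites(j,b)
round 2: derive conn(c,b) via R1 from conn(c,j), cites(j,b)
round 2: derive conn(f,a) via R1 from conn(f,f), cites(f,a)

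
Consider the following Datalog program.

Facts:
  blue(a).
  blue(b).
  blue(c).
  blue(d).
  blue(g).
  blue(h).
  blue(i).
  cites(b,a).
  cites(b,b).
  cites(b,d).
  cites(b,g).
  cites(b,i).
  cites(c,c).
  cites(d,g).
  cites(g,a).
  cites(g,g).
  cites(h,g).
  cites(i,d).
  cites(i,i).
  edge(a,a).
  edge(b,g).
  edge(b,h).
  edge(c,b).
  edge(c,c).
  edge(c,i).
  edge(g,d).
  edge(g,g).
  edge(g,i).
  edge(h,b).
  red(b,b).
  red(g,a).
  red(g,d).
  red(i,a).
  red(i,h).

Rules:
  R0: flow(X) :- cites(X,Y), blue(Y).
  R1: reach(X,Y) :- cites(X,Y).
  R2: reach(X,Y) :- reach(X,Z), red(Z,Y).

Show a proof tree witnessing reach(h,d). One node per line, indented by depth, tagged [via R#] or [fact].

reach(h,d)  [via R2]
  reach(h,g)  [via R1]
    cites(h,g)  [fact]
  red(g,d)  [fact]

round 1: derive reach(b,a) via R1 from cites(b,a)
round 1: derive reach(b,b) via R1 from cites(b,b)
round 1: derive reach(b,d) via R1 from cites(b,d)
round 1: derive reach(b,g) via R1 from cites(b,g)
round 1: derive reach(b,i) via R1 from cites(b,i)
round 1: derive reach(c,c) via R1 from cites(c,c)
round 1: derive reach(d,g) via R1 from cites(d,g)
round 1: derive reach(g,a) via R1 from cites(g,a)
round 1: derive reach(g,g) via R1 from cites(g,g)
round 1: derive reach(h,g) via R1 from cites(h,g)
round 1: derive reach(i,d) via R1 from cites(i,d)
round 1: derive reach(i,i) via R1 from cites(i,i)
round 2: derive reach(b,h) via R2 from reach(b,i), red(i,h)
round 2: derive reach(d,a) via R2 from reach(d,g), red(g,a)
round 2: derive reach(d,d) via R2 from reach(d,g), red(g,d)
round 2: derive reach(g,d) via R2 from reach(g,g), red(g,d)
round 2: derive reach(h,a) via R2 from reach(h,g), red(g,a)
round 2: derive reach(h,d) via R2 from reach(h,g), red(g,d)
round 2: derive reach(i,a) via R2 from reach(i,i), red(i,a)
round 2: derive reach(i,h) via R2 from reach(i,i), red(i,h)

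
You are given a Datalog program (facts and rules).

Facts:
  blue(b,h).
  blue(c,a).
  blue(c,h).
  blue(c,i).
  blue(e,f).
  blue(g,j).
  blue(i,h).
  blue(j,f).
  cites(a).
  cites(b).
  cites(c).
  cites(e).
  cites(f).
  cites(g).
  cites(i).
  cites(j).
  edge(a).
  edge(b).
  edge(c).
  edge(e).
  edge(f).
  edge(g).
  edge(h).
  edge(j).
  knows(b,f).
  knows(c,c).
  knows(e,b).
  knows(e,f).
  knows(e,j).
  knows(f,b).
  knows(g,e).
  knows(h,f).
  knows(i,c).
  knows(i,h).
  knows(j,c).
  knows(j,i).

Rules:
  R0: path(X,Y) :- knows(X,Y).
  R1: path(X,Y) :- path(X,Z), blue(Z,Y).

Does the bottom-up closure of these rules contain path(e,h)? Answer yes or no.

round 1: derive path(b,f) via R0 from knows(b,f)
round 1: derive path(c,c) via R0 from knows(c,c)
round 1: derive path(e,b) via R0 from knows(e,b)
round 1: derive path(e,f) via R0 from knows(e,f)
round 1: derive path(e,j) via R0 from knows(e,j)
round 1: derive path(f,b) via R0 from knows(f,b)
round 1: derive path(g,e) via R0 from knows(g,e)
round 1: derive path(h,f) via R0 from knows(h,f)
round 1: derive path(i,c) via R0 from knows(i,c)
round 1: derive path(i,h) via R0 from knows(i,h)
round 1: derive path(j,c) via R0 from knows(j,c)
round 1: derive path(j,i) via R0 from knows(j,i)
round 2: derive path(c,a) via R1 from path(c,c), blue(c,a)
round 2: derive path(c,h) via R1 from path(c,c), blue(c,h)
round 2: derive path(c,i) via R1 from path(c,c), blue(c,i)
round 2: derive path(e,h) via R1 from path(e,b), blue(b,h)
round 2: derive path(f,h) via R1 from path(f,b), blue(b,h)
round 2: derive path(g,f) via R1 from path(g,e), blue(e,f)
round 2: derive path(i,a) via R1 from path(i,c), blue(c,a)
round 2: derive path(i,i) via R1 from path(i,c), blue(c,i)
round 2: derive path(j,a) via R1 from path(j,c), blue(c,a)
round 2: derive path(j,h) via R1 from path(j,c), blue(c,h)

yes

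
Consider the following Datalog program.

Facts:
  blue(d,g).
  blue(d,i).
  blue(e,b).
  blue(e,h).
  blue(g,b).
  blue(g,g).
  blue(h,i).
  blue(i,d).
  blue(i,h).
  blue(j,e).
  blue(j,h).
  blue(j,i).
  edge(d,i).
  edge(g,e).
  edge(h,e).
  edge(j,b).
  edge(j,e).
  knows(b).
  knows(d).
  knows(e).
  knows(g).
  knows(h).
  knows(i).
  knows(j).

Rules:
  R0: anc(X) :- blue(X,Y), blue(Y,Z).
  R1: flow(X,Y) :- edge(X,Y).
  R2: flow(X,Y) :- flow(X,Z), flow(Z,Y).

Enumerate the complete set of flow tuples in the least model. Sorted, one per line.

round 1: derive flow(d,i) via R1 from edge(d,i)
round 1: derive flow(g,e) via R1 from edge(g,e)
round 1: derive flow(h,e) via R1 from edge(h,e)
round 1: derive flow(j,b) via R1 from edge(j,b)
round 1: derive flow(j,e) via R1 from edge(j,e)

flow(d,i)
flow(g,e)
flow(h,e)
flow(j,b)
flow(j,e)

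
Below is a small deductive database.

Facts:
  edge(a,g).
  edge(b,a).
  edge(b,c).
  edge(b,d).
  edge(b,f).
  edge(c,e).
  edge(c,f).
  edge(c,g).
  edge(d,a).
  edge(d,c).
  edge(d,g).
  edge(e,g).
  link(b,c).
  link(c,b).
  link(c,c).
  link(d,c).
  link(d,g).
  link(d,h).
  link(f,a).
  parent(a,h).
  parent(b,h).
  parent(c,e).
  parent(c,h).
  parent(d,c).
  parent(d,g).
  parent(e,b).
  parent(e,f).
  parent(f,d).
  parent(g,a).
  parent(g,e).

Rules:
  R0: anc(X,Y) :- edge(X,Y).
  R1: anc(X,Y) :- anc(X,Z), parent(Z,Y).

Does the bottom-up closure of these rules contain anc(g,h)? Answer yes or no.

round 1: derive anc(a,g) via R0 from edge(a,g)
round 1: derive anc(b,a) via R0 from edge(b,a)
round 1: derive anc(b,c) via R0 from edge(b,c)
round 1: derive anc(b,d) via R0 from edge(b,d)
round 1: derive anc(b,f) via R0 from edge(b,f)
round 1: derive anc(c,e) via R0 from edge(c,e)
round 1: derive anc(c,f) via R0 from edge(c,f)
round 1: derive anc(c,g) via R0 from edge(c,g)
round 1: derive anc(d,a) via R0 from edge(d,a)
round 1: derive anc(d,c) via R0 from edge(d,c)
round 1: derive anc(d,g) via R0 from edge(d,g)
round 1: derive anc(e,g) via R0 from edge(e,g)
round 2: derive anc(a,a) via R1 from anc(a,g), parent(g,a)
round 2: derive anc(a,e) via R1 from anc(a,g), parent(g,e)
round 2: derive anc(b,e) via R1 from anc(b,c), parent(c,e)
round 2: derive anc(b,g) via R1 from anc(b,d), parent(d,g)
round 2: derive anc(b,h) via R1 from anc(b,a), parent(a,h)
round 2: derive anc(c,a) via R1 from anc(c,g), parent(g,a)
round 2: derive anc(c,b) via R1 from anc(c,e), parent(e,b)
round 2: derive anc(c,d) via R1 from anc(c,f), parent(f,d)
round 2: derive anc(d,e) via R1 from anc(d,c), parent(c,e)
round 2: derive anc(d,h) via R1 from anc(d,a), parent(a,h)
round 2: derive anc(e,a) via R1 from anc(e,g), parent(g,a)
round 2: derive anc(e,e) via R1 from anc(e,g), parent(g,e)
round 3: derive anc(a,b) via R1 from anc(a,e), parent(e,b)
round 3: derive anc(a,f) via R1 from anc(a,e), parent(e,f)
round 3: derive anc(a,h) via R1 from anc(a,a), parent(a,h)
round 3: derive anc(b,b) via R1 from anc(b,e), parent(e,b)
round 3: derive anc(c,c) via R1 from anc(c,d), parent(d,c)
round 3: derive anc(c,h) via R1 from anc(c,a), parent(a,h)
round 3: derive anc(d,b) via R1 from anc(d,e), parent(e,b)
round 3: derive anc(d,f) via R1 from anc(d,e), parent(e,f)
round 3: derive anc(e,b) via R1 from anc(e,e), parent(e,b)
round 3: derive anc(e,f) via R1 from anc(e,e), parent(e,f)
round 3: derive anc(e,h) via R1 from anc(e,a), parent(a,h)
round 4: derive anc(a,d) via R1 from anc(a,f), parent(f,d)
round 4: derive anc(d,d) via R1 from anc(d,f), parent(f,d)
round 4: derive anc(e,d) via R1 from anc(e,f), parent(f,d)
round 5: derive anc(a,c) via R1 from anc(a,d), parent(d,c)
round 5: derive anc(e,c) via R1 from anc(e,d), parent(d,c)

no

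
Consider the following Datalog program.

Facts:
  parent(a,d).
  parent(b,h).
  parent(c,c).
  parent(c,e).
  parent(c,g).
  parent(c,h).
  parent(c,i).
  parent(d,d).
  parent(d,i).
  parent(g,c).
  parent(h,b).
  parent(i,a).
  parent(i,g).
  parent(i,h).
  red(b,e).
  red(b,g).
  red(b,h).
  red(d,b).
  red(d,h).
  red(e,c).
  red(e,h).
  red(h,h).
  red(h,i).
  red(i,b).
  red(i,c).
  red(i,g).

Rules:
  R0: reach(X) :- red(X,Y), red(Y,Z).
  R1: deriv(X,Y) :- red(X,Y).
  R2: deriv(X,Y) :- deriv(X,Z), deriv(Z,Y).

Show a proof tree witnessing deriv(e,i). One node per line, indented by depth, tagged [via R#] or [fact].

round 1: derive deriv(b,e) via R1 from red(b,e)
round 1: derive deriv(b,g) via R1 from red(b,g)
round 1: derive deriv(b,h) via R1 from red(b,h)
round 1: derive deriv(d,b) via R1 from red(d,b)
round 1: derive deriv(d,h) via R1 from red(d,h)
round 1: derive deriv(e,c) via R1 from red(e,c)
round 1: derive deriv(e,h) via R1 from red(e,h)
round 1: derive deriv(h,h) via R1 from red(h,h)
round 1: derive deriv(h,i) via R1 from red(h,i)
round 1: derive deriv(i,b) via R1 from red(i,b)
round 1: derive deriv(i,c) via R1 from red(i,c)
round 1: derive deriv(i,g) via R1 from red(i,g)
round 2: derive deriv(b,c) via R2 from deriv(b,e), deriv(e,c)
round 2: derive deriv(b,i) via R2 from deriv(b,h), deriv(h,i)
round 2: derive deriv(d,e) via R2 from deriv(d,b), deriv(b,e)
round 2: derive deriv(d,g) via R2 from deriv(d,b), deriv(b,g)
round 2: derive deriv(d,i) via R2 from deriv(d,h), deriv(h,i)
round 2: derive deriv(e,i) via R2 from deriv(e,h), deriv(h,i)
round 2: derive deriv(h,b) via R2 from deriv(h,i), deriv(i,b)
round 2: derive deriv(h,c) via R2 from deriv(h,i), deriv(i,c)
round 2: derive deriv(h,g) via R2 from deriv(h,i), deriv(i,g)
round 2: derive deriv(i,e) via R2 from deriv(i,b), deriv(b,e)
round 2: derive deriv(i,h) via R2 from deriv(i,b), deriv(b,h)
round 3: derive deriv(b,b) via R2 from deriv(b,h), deriv(h,b)
round 3: derive deriv(d,c) via R2 from deriv(d,b), deriv(b,c)
round 3: derive deriv(e,b) via R2 from deriv(e,h), deriv(h,b)
round 3: derive deriv(e,e) via R2 from deriv(e,i), deriv(i,e)
round 3: derive deriv(e,g) via R2 from deriv(e,h), deriv(h,g)
round 3: derive deriv(h,e) via R2 from deriv(h,b), deriv(b,e)
round 3: derive deriv(i,i) via R2 from deriv(i,b), deriv(b,i)

deriv(e,i)  [via R2]
  deriv(e,h)  [via R1]
    red(e,h)  [fact]
  deriv(h,i)  [via R1]
    red(h,i)  [fact]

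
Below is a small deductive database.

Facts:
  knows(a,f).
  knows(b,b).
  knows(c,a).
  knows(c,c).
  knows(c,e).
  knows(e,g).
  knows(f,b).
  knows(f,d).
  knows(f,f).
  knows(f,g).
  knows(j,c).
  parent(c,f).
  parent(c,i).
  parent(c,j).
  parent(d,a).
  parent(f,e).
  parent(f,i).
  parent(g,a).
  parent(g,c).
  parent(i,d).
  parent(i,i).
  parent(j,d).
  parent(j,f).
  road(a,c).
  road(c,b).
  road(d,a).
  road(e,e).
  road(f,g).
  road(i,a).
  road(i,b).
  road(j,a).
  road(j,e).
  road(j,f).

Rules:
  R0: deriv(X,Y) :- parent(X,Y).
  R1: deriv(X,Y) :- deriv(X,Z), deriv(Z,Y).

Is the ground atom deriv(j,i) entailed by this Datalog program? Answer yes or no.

yes

round 1: derive deriv(c,f) via R0 from parent(c,f)
round 1: derive deriv(c,i) via R0 from parent(c,i)
round 1: derive deriv(c,j) via R0 from parent(c,j)
round 1: derive deriv(d,a) via R0 from parent(d,a)
round 1: derive deriv(f,e) via R0 from parent(f,e)
round 1: derive deriv(f,i) via R0 from parent(f,i)
round 1: derive deriv(g,a) via R0 from parent(g,a)
round 1: derive deriv(g,c) via R0 from parent(g,c)
round 1: derive deriv(i,d) via R0 from parent(i,d)
round 1: derive deriv(i,i) via R0 from parent(i,i)
round 1: derive deriv(j,d) via R0 from parent(j,d)
round 1: derive deriv(j,f) via R0 from parent(j,f)
round 2: derive deriv(c,d) via R1 from deriv(c,i), deriv(i,d)
round 2: derive deriv(c,e) via R1 from deriv(c,f), deriv(f,e)
round 2: derive deriv(f,d) via R1 from deriv(f,i), deriv(i,d)
round 2: derive deriv(g,f) via R1 from deriv(g,c), deriv(c,f)
round 2: derive deriv(g,i) via R1 from deriv(g,c), deriv(c,i)
round 2: derive deriv(g,j) via R1 from deriv(g,c), deriv(c,j)
round 2: derive deriv(i,a) via R1 from deriv(i,d), deriv(d,a)
round 2: derive deriv(j,a) via R1 from deriv(j,d), deriv(d,a)
round 2: derive deriv(j,e) via R1 from deriv(j,f), deriv(f,e)
round 2: derive deriv(j,i) via R1 from deriv(j,f), deriv(f,i)
round 3: derive deriv(c,a) via R1 from deriv(c,d), deriv(d,a)
round 3: derive deriv(f,a) via R1 from deriv(f,d), deriv(d,a)
round 3: derive deriv(g,d) via R1 from deriv(g,c), deriv(c,d)
round 3: derive deriv(g,e) via R1 from deriv(g,c), deriv(c,e)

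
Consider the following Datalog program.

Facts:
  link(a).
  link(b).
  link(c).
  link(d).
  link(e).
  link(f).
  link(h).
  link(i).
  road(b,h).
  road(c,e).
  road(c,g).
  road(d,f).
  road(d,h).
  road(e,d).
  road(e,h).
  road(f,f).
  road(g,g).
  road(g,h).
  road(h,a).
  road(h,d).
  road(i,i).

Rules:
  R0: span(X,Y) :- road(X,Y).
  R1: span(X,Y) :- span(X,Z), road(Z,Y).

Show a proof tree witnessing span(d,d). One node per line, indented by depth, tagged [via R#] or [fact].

round 1: derive span(b,h) via R0 from road(b,h)
round 1: derive span(c,e) via R0 from road(c,e)
round 1: derive span(c,g) via R0 from road(c,g)
round 1: derive span(d,f) via R0 from road(d,f)
round 1: derive span(d,h) via R0 from road(d,h)
round 1: derive span(e,d) via R0 from road(e,d)
round 1: derive span(e,h) via R0 from road(e,h)
round 1: derive span(f,f) via R0 from road(f,f)
round 1: derive span(g,g) via R0 from road(g,g)
round 1: derive span(g,h) via R0 from road(g,h)
round 1: derive span(h,a) via R0 from road(h,a)
round 1: derive span(h,d) via R0 from road(h,d)
round 1: derive span(i,i) via R0 from road(i,i)
round 2: derive span(b,a) via R1 from span(b,h), road(h,a)
round 2: derive span(b,d) via R1 from span(b,h), road(h,d)
round 2: derive span(c,d) via R1 from span(c,e), road(e,d)
round 2: derive span(c,h) via R1 from span(c,e), road(e,h)
round 2: derive span(d,a) via R1 from span(d,h), road(h,a)
round 2: derive span(d,d) via R1 from span(d,h), road(h,d)
round 2: derive span(e,a) via R1 from span(e,h), road(h,a)
round 2: derive span(e,f) via R1 from span(e,d), road(d,f)
round 2: derive span(g,a) via R1 from span(g,h), road(h,a)
round 2: derive span(g,d) via R1 from span(g,h), road(h,d)
round 2: derive span(h,f) via R1 from span(h,d), road(d,f)
round 2: derive span(h,h) via R1 from span(h,d), road(d,h)
round 3: derive span(b,f) via R1 from span(b,d), road(d,f)
round 3: derive span(c,a) via R1 from span(c,h), road(h,a)
round 3: derive span(c,f) via R1 from span(c,d), road(d,f)
round 3: derive span(g,f) via R1 from span(g,d), road(d,f)

span(d,d)  [via R1]
  span(d,h)  [via R0]
    road(d,h)  [fact]
  road(h,d)  [fact]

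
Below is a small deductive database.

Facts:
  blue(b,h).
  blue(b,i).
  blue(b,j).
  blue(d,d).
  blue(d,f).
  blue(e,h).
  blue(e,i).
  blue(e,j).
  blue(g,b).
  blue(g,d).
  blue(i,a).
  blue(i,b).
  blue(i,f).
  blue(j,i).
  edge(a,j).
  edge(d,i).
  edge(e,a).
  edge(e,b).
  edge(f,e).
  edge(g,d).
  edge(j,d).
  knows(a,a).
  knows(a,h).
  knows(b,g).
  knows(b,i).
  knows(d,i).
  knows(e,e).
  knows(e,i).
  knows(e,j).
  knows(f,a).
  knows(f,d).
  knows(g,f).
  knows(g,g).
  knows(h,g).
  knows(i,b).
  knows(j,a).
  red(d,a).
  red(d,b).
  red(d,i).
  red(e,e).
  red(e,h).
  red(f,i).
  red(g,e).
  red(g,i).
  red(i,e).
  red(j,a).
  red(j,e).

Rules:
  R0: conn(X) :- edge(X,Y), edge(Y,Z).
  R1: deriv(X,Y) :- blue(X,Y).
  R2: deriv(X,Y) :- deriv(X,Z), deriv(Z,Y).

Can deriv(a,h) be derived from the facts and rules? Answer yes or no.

round 1: derive deriv(b,h) via R1 from blue(b,h)
round 1: derive deriv(b,i) via R1 from blue(b,i)
round 1: derive deriv(b,j) via R1 from blue(b,j)
round 1: derive deriv(d,d) via R1 from blue(d,d)
round 1: derive deriv(d,f) via R1 from blue(d,f)
round 1: derive deriv(e,h) via R1 from blue(e,h)
round 1: derive deriv(e,i) via R1 from blue(e,i)
round 1: derive deriv(e,j) via R1 from blue(e,j)
round 1: derive deriv(g,b) via R1 from blue(g,b)
round 1: derive deriv(g,d) via R1 from blue(g,d)
round 1: derive deriv(i,a) via R1 from blue(i,a)
round 1: derive deriv(i,b) via R1 from blue(i,b)
round 1: derive deriv(i,f) via R1 from blue(i,f)
round 1: derive deriv(j,i) via R1 from blue(j,i)
round 2: derive deriv(b,a) via R2 from deriv(b,i), deriv(i,a)
round 2: derive deriv(b,b) via R2 from deriv(b,i), deriv(i,b)
round 2: derive deriv(b,f) via R2 from deriv(b,i), deriv(i,f)
round 2: derive deriv(e,a) via R2 from deriv(e,i), deriv(i,a)
round 2: derive deriv(e,b) via R2 from deriv(e,i), deriv(i,b)
round 2: derive deriv(e,f) via R2 from deriv(e,i), deriv(i,f)
round 2: derive deriv(g,f) via R2 from deriv(g,d), deriv(d,f)
round 2: derive deriv(g,h) via R2 from deriv(g,b), deriv(b,h)
round 2: derive deriv(g,i) via R2 from deriv(g,b), deriv(b,i)
round 2: derive deriv(g,j) via R2 from deriv(g,b), deriv(b,j)
round 2: derive deriv(i,h) via R2 from deriv(i,b), deriv(b,h)
round 2: derive deriv(i,i) via R2 from deriv(i,b), deriv(b,i)
round 2: derive deriv(i,j) via R2 from deriv(i,b), deriv(b,j)
round 2: derive deriv(j,a) via R2 from deriv(j,i), deriv(i,a)
round 2: derive deriv(j,b) via R2 from deriv(j,i), deriv(i,b)
round 2: derive deriv(j,f) via R2 from deriv(j,i), deriv(i,f)
round 3: derive deriv(g,a) via R2 from deriv(g,b), deriv(b,a)
round 3: derive deriv(j,h) via R2 from deriv(j,b), deriv(b,h)
round 3: derive deriv(j,j) via R2 from deriv(j,b), deriv(b,j)

no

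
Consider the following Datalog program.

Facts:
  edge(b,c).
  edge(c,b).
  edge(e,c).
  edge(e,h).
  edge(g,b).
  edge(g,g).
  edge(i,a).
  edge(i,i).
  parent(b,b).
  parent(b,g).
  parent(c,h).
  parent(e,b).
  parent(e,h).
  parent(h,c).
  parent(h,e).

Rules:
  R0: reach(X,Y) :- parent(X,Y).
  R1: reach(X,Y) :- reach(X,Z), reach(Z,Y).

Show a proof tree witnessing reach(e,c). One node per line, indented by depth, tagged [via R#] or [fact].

round 1: derive reach(b,b) via R0 from parent(b,b)
round 1: derive reach(b,g) via R0 from parent(b,g)
round 1: derive reach(c,h) via R0 from parent(c,h)
round 1: derive reach(e,b) via R0 from parent(e,b)
round 1: derive reach(e,h) via R0 from parent(e,h)
round 1: derive reach(h,c) via R0 from parent(h,c)
round 1: derive reach(h,e) via R0 from parent(h,e)
round 2: derive reach(c,c) via R1 from reach(c,h), reach(h,c)
round 2: derive reach(c,e) via R1 from reach(c,h), reach(h,e)
round 2: derive reach(e,c) via R1 from reach(e,h), reach(h,c)
round 2: derive reach(e,e) via R1 from reach(e,h), reach(h,e)
round 2: derive reach(e,g) via R1 from reach(e,b), reach(b,g)
round 2: derive reach(h,b) via R1 from reach(h,e), reach(e,b)
round 2: derive reach(h,h) via R1 from reach(h,c), reach(c,h)
round 3: derive reach(c,b) via R1 from reach(c,e), reach(e,b)
round 3: derive reach(c,g) via R1 from reach(c,e), reach(e,g)
round 3: derive reach(h,g) via R1 from reach(h,b), reach(b,g)

reach(e,c)  [via R1]
  reach(e,h)  [via R0]
    parent(e,h)  [fact]
  reach(h,c)  [via R0]
    parent(h,c)  [fact]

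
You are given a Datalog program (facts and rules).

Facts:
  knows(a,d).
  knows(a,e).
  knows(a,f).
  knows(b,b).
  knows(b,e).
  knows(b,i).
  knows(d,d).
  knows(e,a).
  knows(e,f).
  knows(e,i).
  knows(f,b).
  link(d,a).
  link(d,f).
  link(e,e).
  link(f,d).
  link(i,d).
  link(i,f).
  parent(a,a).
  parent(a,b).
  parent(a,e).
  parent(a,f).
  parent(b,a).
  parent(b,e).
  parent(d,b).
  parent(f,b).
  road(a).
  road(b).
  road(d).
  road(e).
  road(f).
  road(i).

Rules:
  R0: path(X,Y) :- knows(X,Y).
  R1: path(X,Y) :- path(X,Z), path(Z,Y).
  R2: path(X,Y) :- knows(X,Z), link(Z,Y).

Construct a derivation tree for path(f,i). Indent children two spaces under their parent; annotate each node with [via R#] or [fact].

path(f,i)  [via R1]
  path(f,b)  [via R0]
    knows(f,b)  [fact]
  path(b,i)  [via R0]
    knows(b,i)  [fact]

round 1: derive path(a,d) via R0 from knows(a,d)
round 1: derive path(a,e) via R0 from knows(a,e)
round 1: derive path(a,f) via R0 from knows(a,f)
round 1: derive path(b,b) via R0 from knows(b,b)
round 1: derive path(b,e) via R0 from knows(b,e)
round 1: derive path(b,i) via R0 from knows(b,i)
round 1: derive path(d,d) via R0 from knows(d,d)
round 1: derive path(e,a) via R0 from knows(e,a)
round 1: derive path(e,f) via R0 from knows(e,f)
round 1: derive path(e,i) via R0 from knows(e,i)
round 1: derive path(f,b) via R0 from knows(f,b)
round 1: derive path(a,a) via R2 from knows(a,d), link(d,a)
round 1: derive path(b,d) via R2 from knows(b,i), link(i,d)
round 1: derive path(b,f) via R2 from knows(b,i), link(i,f)
round 1: derive path(d,a) via R2 from knows(d,d), link(d,a)
round 1: derive path(d,f) via R2 from knows(d,d), link(d,f)
round 1: derive path(e,d) via R2 from knows(e,f), link(f,d)
round 2: derive path(a,b) via R1 from path(a,f), path(f,b)
round 2: derive path(a,i) via R1 from path(a,e), path(e,i)
round 2: derive path(b,a) via R1 from path(b,d), path(d,a)
round 2: derive path(d,b) via R1 from path(d,f), path(f,b)
round 2: derive path(d,e) via R1 from path(d,a), path(a,e)
round 2: derive path(e,b) via R1 from path(e,f), path(f,b)
round 2: derive path(e,e) via R1 from path(e,a), path(a,e)
round 2: derive path(f,d) via R1 from path(f,b), path(b,d)
round 2: derive path(f,e) via R1 from path(f,b), path(b,e)
round 2: derive path(f,f) via R1 from path(f,b), path(b,f)
round 2: derive path(f,i) via R1 from path(f,b), path(b,i)
round 3: derive path(d,i) via R1 from path(d,a), path(a,i)
round 3: derive path(f,a) via R1 from path(f,b), path(b,a)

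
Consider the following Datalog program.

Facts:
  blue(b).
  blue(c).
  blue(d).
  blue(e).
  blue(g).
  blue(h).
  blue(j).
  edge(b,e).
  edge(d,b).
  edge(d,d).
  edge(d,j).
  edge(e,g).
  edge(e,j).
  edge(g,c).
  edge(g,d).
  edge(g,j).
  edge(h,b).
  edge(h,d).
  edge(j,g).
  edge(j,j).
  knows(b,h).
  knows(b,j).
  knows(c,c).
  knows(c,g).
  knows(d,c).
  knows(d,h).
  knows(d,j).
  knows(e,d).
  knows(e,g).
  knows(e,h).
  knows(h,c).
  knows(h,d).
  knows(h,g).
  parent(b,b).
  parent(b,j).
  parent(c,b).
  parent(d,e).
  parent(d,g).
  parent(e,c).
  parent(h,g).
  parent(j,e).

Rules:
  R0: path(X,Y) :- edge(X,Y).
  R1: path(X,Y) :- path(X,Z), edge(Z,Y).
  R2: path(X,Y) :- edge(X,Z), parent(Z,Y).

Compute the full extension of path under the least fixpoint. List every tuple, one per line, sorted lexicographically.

round 1: derive path(b,e) via R0 from edge(b,e)
round 1: derive path(d,b) via R0 from edge(d,b)
round 1: derive path(d,d) via R0 from edge(d,d)
round 1: derive path(d,j) via R0 from edge(d,j)
round 1: derive path(e,g) via R0 from edge(e,g)
round 1: derive path(e,j) via R0 from edge(e,j)
round 1: derive path(g,c) via R0 from edge(g,c)
round 1: derive path(g,d) via R0 from edge(g,d)
round 1: derive path(g,j) via R0 from edge(g,j)
round 1: derive path(h,b) via R0 from edge(h,b)
round 1: derive path(h,d) via R0 from edge(h,d)
round 1: derive path(j,g) via R0 from edge(j,g)
round 1: derive path(j,j) via R0 from edge(j,j)
round 1: derive path(b,c) via R2 from edge(b,e), parent(e,c)
round 1: derive path(d,e) via R2 from edge(d,d), parent(d,e)
round 1: derive path(d,g) via R2 from edge(d,d), parent(d,g)
round 1: derive path(e,e) via R2 from edge(e,j), parent(j,e)
round 1: derive path(g,b) via R2 from edge(g,c), parent(c,b)
round 1: derive path(g,e) via R2 from edge(g,d), parent(d,e)
round 1: derive path(g,g) via R2 from edge(g,d), parent(d,g)
round 1: derive path(h,e) via R2 from edge(h,d), parent(d,e)
round 1: derive path(h,g) via R2 from edge(h,d), parent(d,g)
round 1: derive path(h,j) via R2 from edge(h,b), parent(b,j)
round 1: derive path(j,e) via R2 from edge(j,j), parent(j,e)
round 2: derive path(b,g) via R1 from path(b,e), edge(e,g)
round 2: derive path(b,j) via R1 from path(b,e), edge(e,j)
round 2: derive path(d,c) via R1 from path(d,g), edge(g,c)
round 2: derive path(e,c) via R1 from path(e,g), edge(g,c)
round 2: derive path(e,d) via R1 from path(e,g), edge(g,d)
round 2: derive path(h,c) via R1 from path(h,g), edge(g,c)
round 2: derive path(j,c) via R1 from path(j,g), edge(g,c)
round 2: derive path(j,d) via R1 from path(j,g), edge(g,d)
round 3: derive path(b,d) via R1 from path(b,g), edge(g,d)
round 3: derive path(e,b) via R1 from path(e,d), edge(d,b)
round 3: derive path(j,b) via R1 from path(j,d), edge(d,b)
round 4: derive path(b,b) via R1 from path(b,d), edge(d,b)

path(b,b)
path(b,c)
path(b,d)
path(b,e)
path(b,g)
path(b,j)
path(d,b)
path(d,c)
path(d,d)
path(d,e)
path(d,g)
path(d,j)
path(e,b)
path(e,c)
path(e,d)
path(e,e)
path(e,g)
path(e,j)
path(g,b)
path(g,c)
path(g,d)
path(g,e)
path(g,g)
path(g,j)
path(h,b)
path(h,c)
path(h,d)
path(h,e)
path(h,g)
path(h,j)
path(j,b)
path(j,c)
path(j,d)
path(j,e)
path(j,g)
path(j,j)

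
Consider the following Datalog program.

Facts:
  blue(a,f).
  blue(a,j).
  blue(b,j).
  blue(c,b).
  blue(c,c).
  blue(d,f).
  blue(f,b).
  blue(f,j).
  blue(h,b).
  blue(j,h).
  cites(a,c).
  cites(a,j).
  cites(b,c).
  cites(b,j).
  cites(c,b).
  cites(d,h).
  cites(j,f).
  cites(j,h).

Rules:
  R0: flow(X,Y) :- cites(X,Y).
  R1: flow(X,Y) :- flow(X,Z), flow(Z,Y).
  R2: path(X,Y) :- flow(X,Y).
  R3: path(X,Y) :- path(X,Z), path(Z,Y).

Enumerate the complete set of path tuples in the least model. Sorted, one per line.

path(a,b)
path(a,c)
path(a,f)
path(a,h)
path(a,j)
path(b,b)
path(b,c)
path(b,f)
path(b,h)
path(b,j)
path(c,b)
path(c,c)
path(c,f)
path(c,h)
path(c,j)
path(d,h)
path(j,f)
path(j,h)

round 1: derive flow(a,c) via R0 from cites(a,c)
round 1: derive flow(a,j) via R0 from cites(a,j)
round 1: derive flow(b,c) via R0 from cites(b,c)
round 1: derive flow(b,j) via R0 from cites(b,j)
round 1: derive flow(c,b) via R0 from cites(c,b)
round 1: derive flow(d,h) via R0 from cites(d,h)
round 1: derive flow(j,f) via R0 from cites(j,f)
round 1: derive flow(j,h) via R0 from cites(j,h)
round 2: derive flow(a,b) via R1 from flow(a,c), flow(c,b)
round 2: derive flow(a,f) via R1 from flow(a,j), flow(j,f)
round 2: derive flow(a,h) via R1 from flow(a,j), flow(j,h)
round 2: derive flow(b,b) via R1 from flow(b,c), flow(c,b)
round 2: derive flow(b,f) via R1 from flow(b,j), flow(j,f)
round 2: derive flow(b,h) via R1 from flow(b,j), flow(j,h)
round 2: derive flow(c,c) via R1 from flow(c,b), flow(b,c)
round 2: derive flow(c,j) via R1 from flow(c,b), flow(b,j)
round 2: derive path(a,c) via R2 from flow(a,c)
round 2: derive path(a,j) via R2 from flow(a,j)
round 2: derive path(b,c) via R2 from flow(b,c)
round 2: derive path(b,j) via R2 from flow(b,j)
round 2: derive path(c,b) via R2 from flow(c,b)
round 2: derive path(d,h) via R2 from flow(d,h)
round 2: derive path(j,f) via R2 from flow(j,f)
round 2: derive path(j,h) via R2 from flow(j,h)
round 3: derive flow(c,f) via R1 from flow(c,b), flow(b,f)
round 3: derive flow(c,h) via R1 from flow(c,b), flow(b,h)
round 3: derive path(a,b) via R2 from flow(a,b)
round 3: derive path(a,f) via R2 from flow(a,f)
round 3: derive path(a,h) via R2 from flow(a,h)
round 3: derive path(b,b) via R2 from flow(b,b)
round 3: derive path(b,f) via R2 from flow(b,f)
round 3: derive path(b,h) via R2 from flow(b,h)
round 3: derive path(c,c) via R2 from flow(c,c)
round 3: derive path(c,j) via R2 from flow(c,j)
round 4: derive path(c,f) via R2 from flow(c,f)
round 4: derive path(c,h) via R2 from flow(c,h)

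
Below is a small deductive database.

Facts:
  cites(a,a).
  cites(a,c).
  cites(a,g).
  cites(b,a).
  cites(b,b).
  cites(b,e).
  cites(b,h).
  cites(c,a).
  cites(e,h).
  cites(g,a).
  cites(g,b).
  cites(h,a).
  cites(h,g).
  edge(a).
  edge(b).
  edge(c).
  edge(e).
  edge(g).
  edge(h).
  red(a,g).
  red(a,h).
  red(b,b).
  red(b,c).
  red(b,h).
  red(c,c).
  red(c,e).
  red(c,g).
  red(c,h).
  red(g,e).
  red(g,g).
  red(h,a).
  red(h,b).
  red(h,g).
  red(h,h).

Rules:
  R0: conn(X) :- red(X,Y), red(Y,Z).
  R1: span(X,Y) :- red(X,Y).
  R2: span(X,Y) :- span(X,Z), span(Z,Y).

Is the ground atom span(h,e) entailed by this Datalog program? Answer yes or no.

yes

round 1: derive span(a,g) via R1 from red(a,g)
round 1: derive span(a,h) via R1 from red(a,h)
round 1: derive span(b,b) via R1 from red(b,b)
round 1: derive span(b,c) via R1 from red(b,c)
round 1: derive span(b,h) via R1 from red(b,h)
round 1: derive span(c,c) via R1 from red(c,c)
round 1: derive span(c,e) via R1 from red(c,e)
round 1: derive span(c,g) via R1 from red(c,g)
round 1: derive span(c,h) via R1 from red(c,h)
round 1: derive span(g,e) via R1 from red(g,e)
round 1: derive span(g,g) via R1 from red(g,g)
round 1: derive span(h,a) via R1 from red(h,a)
round 1: derive span(h,b) via R1 from red(h,b)
round 1: derive span(h,g) via R1 from red(h,g)
round 1: derive span(h,h) via R1 from red(h,h)
round 2: derive span(a,a) via R2 from span(a,h), span(h,a)
round 2: derive span(a,b) via R2 from span(a,h), span(h,b)
round 2: derive span(a,e) via R2 from span(a,g), span(g,e)
round 2: derive span(b,a) via R2 from span(b,h), span(h,a)
round 2: derive span(b,e) via R2 from span(b,c), span(c,e)
round 2: derive span(b,g) via R2 from span(b,c), span(c,g)
round 2: derive span(c,a) via R2 from span(c,h), span(h,a)
round 2: derive span(c,b) via R2 from span(c,h), span(h,b)
round 2: derive span(h,c) via R2 from span(h,b), span(b,c)
round 2: derive span(h,e) via R2 from span(h,g), span(g,e)
round 3: derive span(a,c) via R2 from span(a,b), span(b,c)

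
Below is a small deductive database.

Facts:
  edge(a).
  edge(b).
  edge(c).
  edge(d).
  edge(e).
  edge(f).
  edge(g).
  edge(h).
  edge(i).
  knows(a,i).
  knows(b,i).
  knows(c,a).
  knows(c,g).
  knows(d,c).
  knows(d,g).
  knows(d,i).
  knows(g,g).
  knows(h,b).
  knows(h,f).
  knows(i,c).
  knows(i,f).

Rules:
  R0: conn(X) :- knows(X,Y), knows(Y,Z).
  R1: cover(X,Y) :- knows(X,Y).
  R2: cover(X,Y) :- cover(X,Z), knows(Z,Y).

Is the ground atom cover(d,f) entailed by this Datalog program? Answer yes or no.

round 1: derive cover(a,i) via R1 from knows(a,i)
round 1: derive cover(b,i) via R1 from knows(b,i)
round 1: derive cover(c,a) via R1 from knows(c,a)
round 1: derive cover(c,g) via R1 from knows(c,g)
round 1: derive cover(d,c) via R1 from knows(d,c)
round 1: derive cover(d,g) via R1 from knows(d,g)
round 1: derive cover(d,i) via R1 from knows(d,i)
round 1: derive cover(g,g) via R1 from knows(g,g)
round 1: derive cover(h,b) via R1 from knows(h,b)
round 1: derive cover(h,f) via R1 from knows(h,f)
round 1: derive cover(i,c) via R1 from knows(i,c)
round 1: derive cover(i,f) via R1 from knows(i,f)
round 2: derive cover(a,c) via R2 from cover(a,i), knows(i,c)
round 2: derive cover(a,f) via R2 from cover(a,i), knows(i,f)
round 2: derive cover(b,c) via R2 from cover(b,i), knows(i,c)
round 2: derive cover(b,f) via R2 from cover(b,i), knows(i,f)
round 2: derive cover(c,i) via R2 from cover(c,a), knows(a,i)
round 2: derive cover(d,a) via R2 from cover(d,c), knows(c,a)
round 2: derive cover(d,f) via R2 from cover(d,i), knows(i,f)
round 2: derive cover(h,i) via R2 from cover(h,b), knows(b,i)
round 2: derive cover(i,a) via R2 from cover(i,c), knows(c,a)
round 2: derive cover(i,g) via R2 from cover(i,c), knows(c,g)
round 3: derive cover(a,a) via R2 from cover(a,c), knows(c,a)
round 3: derive cover(a,g) via R2 from cover(a,c), knows(c,g)
round 3: derive cover(b,a) via R2 from cover(b,c), knows(c,a)
round 3: derive cover(b,g) via R2 from cover(b,c), knows(c,g)
round 3: derive cover(c,c) via R2 from cover(c,i), knows(i,c)
round 3: derive cover(c,f) via R2 from cover(c,i), knows(i,f)
round 3: derive cover(h,c) via R2 from cover(h,i), knows(i,c)
round 3: derive cover(i,i) via R2 from cover(i,a), knows(a,i)
round 4: derive cover(h,a) via R2 from cover(h,c), knows(c,a)
round 4: derive cover(h,g) via R2 from cover(h,c), knows(c,g)

yes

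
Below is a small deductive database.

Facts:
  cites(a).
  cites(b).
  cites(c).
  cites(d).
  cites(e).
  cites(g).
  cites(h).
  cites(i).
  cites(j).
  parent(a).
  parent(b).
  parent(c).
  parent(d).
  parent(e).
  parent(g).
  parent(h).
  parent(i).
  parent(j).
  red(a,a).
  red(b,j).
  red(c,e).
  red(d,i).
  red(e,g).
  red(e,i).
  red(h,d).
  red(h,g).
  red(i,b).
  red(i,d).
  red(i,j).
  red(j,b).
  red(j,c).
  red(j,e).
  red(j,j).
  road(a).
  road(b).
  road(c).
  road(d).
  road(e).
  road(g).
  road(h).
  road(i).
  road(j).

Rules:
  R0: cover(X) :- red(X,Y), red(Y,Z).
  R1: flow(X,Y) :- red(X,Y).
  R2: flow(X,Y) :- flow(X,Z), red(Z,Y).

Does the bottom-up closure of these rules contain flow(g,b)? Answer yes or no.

no

round 1: derive flow(a,a) via R1 from red(a,a)
round 1: derive flow(b,j) via R1 from red(b,j)
round 1: derive flow(c,e) via R1 from red(c,e)
round 1: derive flow(d,i) via R1 from red(d,i)
round 1: derive flow(e,g) via R1 from red(e,g)
round 1: derive flow(e,i) via R1 from red(e,i)
round 1: derive flow(h,d) via R1 from red(h,d)
round 1: derive flow(h,g) via R1 from red(h,g)
round 1: derive flow(i,b) via R1 from red(i,b)
round 1: derive flow(i,d) via R1 from red(i,d)
round 1: derive flow(i,j) via R1 from red(i,j)
round 1: derive flow(j,b) via R1 from red(j,b)
round 1: derive flow(j,c) via R1 from red(j,c)
round 1: derive flow(j,e) via R1 from red(j,e)
round 1: derive flow(j,j) via R1 from red(j,j)
round 2: derive flow(b,b) via R2 from flow(b,j), red(j,b)
round 2: derive flow(b,c) via R2 from flow(b,j), red(j,c)
round 2: derive flow(b,e) via R2 from flow(b,j), red(j,e)
round 2: derive flow(c,g) via R2 from flow(c,e), red(e,g)
round 2: derive flow(c,i) via R2 from flow(c,e), red(e,i)
round 2: derive flow(d,b) via R2 from flow(d,i), red(i,b)
round 2: derive flow(d,d) via R2 from flow(d,i), red(i,d)
round 2: derive flow(d,j) via R2 from flow(d,i), red(i,j)
round 2: derive flow(e,b) via R2 from flow(e,i), red(i,b)
round 2: derive flow(e,d) via R2 from flow(e,i), red(i,d)
round 2: derive flow(e,j) via R2 from flow(e,i), red(i,j)
round 2: derive flow(h,i) via R2 from flow(h,d), red(d,i)
round 2: derive flow(i,c) via R2 from flow(i,j), red(j,c)
round 2: derive flow(i,e) via R2 from flow(i,j), red(j,e)
round 2: derive flow(i,i) via R2 from flow(i,d), red(d,i)
round 2: derive flow(j,g) via R2 from flow(j,e), red(e,g)
round 2: derive flow(j,i) via R2 from flow(j,e), red(e,i)
round 3: derive flow(b,g) via R2 from flow(b,e), red(e,g)
round 3: derive flow(b,i) via R2 from flow(b,e), red(e,i)
round 3: derive flow(c,b) via R2 from flow(c,i), red(i,b)
round 3: derive flow(c,d) via R2 from flow(c,i), red(i,d)
round 3: derive flow(c,j) via R2 from flow(c,i), red(i,j)
round 3: derive flow(d,c) via R2 from flow(d,j), red(j,c)
round 3: derive flow(d,e) via R2 from flow(d,j), red(j,e)
round 3: derive flow(e,c) via R2 from flow(e,j), red(j,c)
round 3: derive flow(e,e) via R2 from flow(e,j), red(j,e)
round 3: derive flow(h,b) via R2 from flow(h,i), red(i,b)
round 3: derive flow(h,j) via R2 from flow(h,i), red(i,j)
round 3: derive flow(i,g) via R2 from flow(i,e), red(e,g)
round 3: derive flow(j,d) via R2 from flow(j,i), red(i,d)
round 4: derive flow(b,d) via R2 from flow(b,i), red(i,d)
round 4: derive flow(c,c) via R2 from flow(c,j), red(j,c)
round 4: derive flow(d,g) via R2 from flow(d,e), red(e,g)
round 4: derive flow(h,c) via R2 from flow(h,j), red(j,c)
round 4: derive flow(h,e) via R2 from flow(h,j), red(j,e)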